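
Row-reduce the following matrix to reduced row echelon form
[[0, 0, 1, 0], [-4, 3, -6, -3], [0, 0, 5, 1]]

[[1, -3/4, 0, 0], [0, 0, 1, 0], [0, 0, 0, 1]]

R1 <-> R2
  [ -4  3  -6  -3 ]
  [  0  0   1   0 ]
  [  0  0   5   1 ]
R1 := -1/4·R1
  [ 1  -3/4  3/2  3/4 ]
  [ 0     0    1    0 ]
  [ 0     0    5    1 ]
R3 := R3 − 5·R2
  [ 1  -3/4  3/2  3/4 ]
  [ 0     0    1    0 ]
  [ 0     0    0    1 ]
R1 := R1 − 3/4·R3
  [ 1  -3/4  3/2  0 ]
  [ 0     0    1  0 ]
  [ 0     0    0  1 ]
R1 := R1 − 3/2·R2
  [ 1  -3/4  0  0 ]
  [ 0     0  1  0 ]
  [ 0     0  0  1 ]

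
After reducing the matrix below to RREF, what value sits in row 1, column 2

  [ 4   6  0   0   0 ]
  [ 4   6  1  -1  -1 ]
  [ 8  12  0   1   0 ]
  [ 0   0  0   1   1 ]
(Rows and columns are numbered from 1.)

r1 -> 1/4·r1
  [ 1  3/2  0   0   0 ]
  [ 4    6  1  -1  -1 ]
  [ 8   12  0   1   0 ]
  [ 0    0  0   1   1 ]
r2 -> r2 − 4·r1
  [ 1  3/2  0   0   0 ]
  [ 0    0  1  -1  -1 ]
  [ 8   12  0   1   0 ]
  [ 0    0  0   1   1 ]
r3 -> r3 − 8·r1
  [ 1  3/2  0   0   0 ]
  [ 0    0  1  -1  -1 ]
  [ 0    0  0   1   0 ]
  [ 0    0  0   1   1 ]
r4 -> r4 − r3
  [ 1  3/2  0   0   0 ]
  [ 0    0  1  -1  -1 ]
  [ 0    0  0   1   0 ]
  [ 0    0  0   0   1 ]
r2 -> r2 + r4
  [ 1  3/2  0   0  0 ]
  [ 0    0  1  -1  0 ]
  [ 0    0  0   1  0 ]
  [ 0    0  0   0  1 ]
r2 -> r2 + r3
  [ 1  3/2  0  0  0 ]
  [ 0    0  1  0  0 ]
  [ 0    0  0  1  0 ]
  [ 0    0  0  0  1 ]

3/2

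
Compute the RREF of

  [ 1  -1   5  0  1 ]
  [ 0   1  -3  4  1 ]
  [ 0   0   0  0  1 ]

[[1, 0, 2, 4, 0], [0, 1, -3, 4, 0], [0, 0, 0, 0, 1]]

ρ2 := ρ2 − ρ3
  [ 1  -1   5  0  1 ]
  [ 0   1  -3  4  0 ]
  [ 0   0   0  0  1 ]
ρ1 := ρ1 − ρ3
  [ 1  -1   5  0  0 ]
  [ 0   1  -3  4  0 ]
  [ 0   0   0  0  1 ]
ρ1 := ρ1 + ρ2
  [ 1  0   2  4  0 ]
  [ 0  1  -3  4  0 ]
  [ 0  0   0  0  1 ]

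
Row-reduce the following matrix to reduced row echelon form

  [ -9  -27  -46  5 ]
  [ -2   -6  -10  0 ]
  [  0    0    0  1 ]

[[1, 3, 0, 0], [0, 0, 1, 0], [0, 0, 0, 1]]

Multiply ρ1 by -1/9.
  [  1   3  46/9  -5/9 ]
  [ -2  -6   -10     0 ]
  [  0   0     0     1 ]
Add 2 times ρ1 to ρ2.
  [ 1  3  46/9   -5/9 ]
  [ 0  0   2/9  -10/9 ]
  [ 0  0     0      1 ]
Multiply ρ2 by 9/2.
  [ 1  3  46/9  -5/9 ]
  [ 0  0     1    -5 ]
  [ 0  0     0     1 ]
Add 5 times ρ3 to ρ2.
  [ 1  3  46/9  -5/9 ]
  [ 0  0     1     0 ]
  [ 0  0     0     1 ]
Add 5/9 times ρ3 to ρ1.
  [ 1  3  46/9  0 ]
  [ 0  0     1  0 ]
  [ 0  0     0  1 ]
Subtract 46/9 times ρ2 from ρ1.
  [ 1  3  0  0 ]
  [ 0  0  1  0 ]
  [ 0  0  0  1 ]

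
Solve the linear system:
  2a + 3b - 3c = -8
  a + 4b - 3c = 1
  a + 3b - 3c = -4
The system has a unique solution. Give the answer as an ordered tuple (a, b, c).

Form the augmented matrix and row-reduce:
  [ 2  3  -3  |  -8 ]
  [ 1  4  -3  |   1 ]
  [ 1  3  -3  |  -4 ]
Multiply r1 by 1/2.
  [ 1  3/2  -3/2  |  -4 ]
  [ 1    4    -3  |   1 ]
  [ 1    3    -3  |  -4 ]
Subtract r1 from r2.
  [ 1  3/2  -3/2  |  -4 ]
  [ 0  5/2  -3/2  |   5 ]
  [ 1    3    -3  |  -4 ]
Subtract r1 from r3.
  [ 1  3/2  -3/2  |  -4 ]
  [ 0  5/2  -3/2  |   5 ]
  [ 0  3/2  -3/2  |   0 ]
Multiply r2 by 2/5.
  [ 1  3/2  -3/2  |  -4 ]
  [ 0    1  -3/5  |   2 ]
  [ 0  3/2  -3/2  |   0 ]
Subtract 3/2 times r2 from r3.
  [ 1  3/2  -3/2  |  -4 ]
  [ 0    1  -3/5  |   2 ]
  [ 0    0  -3/5  |  -3 ]
Multiply r3 by -5/3.
  [ 1  3/2  -3/2  |  -4 ]
  [ 0    1  -3/5  |   2 ]
  [ 0    0     1  |   5 ]
Add 3/5 times r3 to r2.
  [ 1  3/2  -3/2  |  -4 ]
  [ 0    1     0  |   5 ]
  [ 0    0     1  |   5 ]
Add 3/2 times r3 to r1.
  [ 1  3/2  0  |  7/2 ]
  [ 0    1  0  |    5 ]
  [ 0    0  1  |    5 ]
Subtract 3/2 times r2 from r1.
  [ 1  0  0  |  -4 ]
  [ 0  1  0  |   5 ]
  [ 0  0  1  |   5 ]
Reading off the last column: a = -4, b = 5, c = 5.

(-4, 5, 5)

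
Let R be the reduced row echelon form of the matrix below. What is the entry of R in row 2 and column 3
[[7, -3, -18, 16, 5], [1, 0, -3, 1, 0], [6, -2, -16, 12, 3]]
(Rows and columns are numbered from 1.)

r1 -> 1/7·r1
  [ 1  -3/7  -18/7  16/7  5/7 ]
  [ 1     0     -3     1    0 ]
  [ 6    -2    -16    12    3 ]
r2 -> r2 − r1
  [ 1  -3/7  -18/7  16/7   5/7 ]
  [ 0   3/7   -3/7  -9/7  -5/7 ]
  [ 6    -2    -16    12     3 ]
r3 -> r3 − 6·r1
  [ 1  -3/7  -18/7   16/7   5/7 ]
  [ 0   3/7   -3/7   -9/7  -5/7 ]
  [ 0   4/7   -4/7  -12/7  -9/7 ]
r2 -> 7/3·r2
  [ 1  -3/7  -18/7   16/7   5/7 ]
  [ 0     1     -1     -3  -5/3 ]
  [ 0   4/7   -4/7  -12/7  -9/7 ]
r3 -> r3 − 4/7·r2
  [ 1  -3/7  -18/7  16/7   5/7 ]
  [ 0     1     -1    -3  -5/3 ]
  [ 0     0      0     0  -1/3 ]
r3 -> -3·r3
  [ 1  -3/7  -18/7  16/7   5/7 ]
  [ 0     1     -1    -3  -5/3 ]
  [ 0     0      0     0     1 ]
r2 -> r2 + 5/3·r3
  [ 1  -3/7  -18/7  16/7  5/7 ]
  [ 0     1     -1    -3    0 ]
  [ 0     0      0     0    1 ]
r1 -> r1 − 5/7·r3
  [ 1  -3/7  -18/7  16/7  0 ]
  [ 0     1     -1    -3  0 ]
  [ 0     0      0     0  1 ]
r1 -> r1 + 3/7·r2
  [ 1  0  -3   1  0 ]
  [ 0  1  -1  -3  0 ]
  [ 0  0   0   0  1 ]

-1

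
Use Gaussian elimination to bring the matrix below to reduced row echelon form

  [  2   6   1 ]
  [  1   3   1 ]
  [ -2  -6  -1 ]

[[1, 3, 0], [0, 0, 1], [0, 0, 0]]

Multiply R1 by 1/2.
Subtract R1 from R2.
Add 2 times R1 to R3.
Multiply R2 by 2.
Subtract 1/2 times R2 from R1.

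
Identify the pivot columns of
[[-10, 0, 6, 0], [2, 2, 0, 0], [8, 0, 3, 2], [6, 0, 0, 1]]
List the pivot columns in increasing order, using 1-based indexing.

r1 := -1/10·r1
  [ 1  0  -3/5  0 ]
  [ 2  2     0  0 ]
  [ 8  0     3  2 ]
  [ 6  0     0  1 ]
r2 := r2 − 2·r1
  [ 1  0  -3/5  0 ]
  [ 0  2   6/5  0 ]
  [ 8  0     3  2 ]
  [ 6  0     0  1 ]
r3 := r3 − 8·r1
  [ 1  0  -3/5  0 ]
  [ 0  2   6/5  0 ]
  [ 0  0  39/5  2 ]
  [ 6  0     0  1 ]
r4 := r4 − 6·r1
  [ 1  0  -3/5  0 ]
  [ 0  2   6/5  0 ]
  [ 0  0  39/5  2 ]
  [ 0  0  18/5  1 ]
r2 := 1/2·r2
  [ 1  0  -3/5  0 ]
  [ 0  1   3/5  0 ]
  [ 0  0  39/5  2 ]
  [ 0  0  18/5  1 ]
r3 := 5/39·r3
  [ 1  0  -3/5      0 ]
  [ 0  1   3/5      0 ]
  [ 0  0     1  10/39 ]
  [ 0  0  18/5      1 ]
r4 := r4 − 18/5·r3
  [ 1  0  -3/5      0 ]
  [ 0  1   3/5      0 ]
  [ 0  0     1  10/39 ]
  [ 0  0     0   1/13 ]
r4 := 13·r4
  [ 1  0  -3/5      0 ]
  [ 0  1   3/5      0 ]
  [ 0  0     1  10/39 ]
  [ 0  0     0      1 ]
r3 := r3 − 10/39·r4
  [ 1  0  -3/5  0 ]
  [ 0  1   3/5  0 ]
  [ 0  0     1  0 ]
  [ 0  0     0  1 ]
r2 := r2 − 3/5·r3
  [ 1  0  -3/5  0 ]
  [ 0  1     0  0 ]
  [ 0  0     1  0 ]
  [ 0  0     0  1 ]
r1 := r1 + 3/5·r3
  [ 1  0  0  0 ]
  [ 0  1  0  0 ]
  [ 0  0  1  0 ]
  [ 0  0  0  1 ]
Pivot columns are the columns containing a leading 1.

1, 2, 3, 4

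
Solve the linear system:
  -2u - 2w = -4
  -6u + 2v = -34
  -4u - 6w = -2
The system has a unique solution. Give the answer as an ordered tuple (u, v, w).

(5, -2, -3)

Form the augmented matrix and row-reduce:
  [ -2  0  -2  |   -4 ]
  [ -6  2   0  |  -34 ]
  [ -4  0  -6  |   -2 ]
Multiply R1 by -1/2.
  [  1  0   1  |    2 ]
  [ -6  2   0  |  -34 ]
  [ -4  0  -6  |   -2 ]
Add 6 times R1 to R2.
  [  1  0   1  |    2 ]
  [  0  2   6  |  -22 ]
  [ -4  0  -6  |   -2 ]
Add 4 times R1 to R3.
  [ 1  0   1  |    2 ]
  [ 0  2   6  |  -22 ]
  [ 0  0  -2  |    6 ]
Multiply R2 by 1/2.
  [ 1  0   1  |    2 ]
  [ 0  1   3  |  -11 ]
  [ 0  0  -2  |    6 ]
Multiply R3 by -1/2.
  [ 1  0  1  |    2 ]
  [ 0  1  3  |  -11 ]
  [ 0  0  1  |   -3 ]
Subtract 3 times R3 from R2.
  [ 1  0  1  |   2 ]
  [ 0  1  0  |  -2 ]
  [ 0  0  1  |  -3 ]
Subtract R3 from R1.
  [ 1  0  0  |   5 ]
  [ 0  1  0  |  -2 ]
  [ 0  0  1  |  -3 ]
Reading off the last column: u = 5, v = -2, w = -3.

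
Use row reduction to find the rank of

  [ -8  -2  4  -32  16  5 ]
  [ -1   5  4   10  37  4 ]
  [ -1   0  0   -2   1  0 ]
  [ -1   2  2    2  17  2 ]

rank = 4

Multiply ρ1 by -1/8.
  [  1  1/4  -1/2   4  -2  -5/8 ]
  [ -1    5     4  10  37     4 ]
  [ -1    0     0  -2   1     0 ]
  [ -1    2     2   2  17     2 ]
Add ρ1 to ρ2.
  [  1   1/4  -1/2   4  -2  -5/8 ]
  [  0  21/4   7/2  14  35  27/8 ]
  [ -1     0     0  -2   1     0 ]
  [ -1     2     2   2  17     2 ]
Add ρ1 to ρ3.
  [  1   1/4  -1/2   4  -2  -5/8 ]
  [  0  21/4   7/2  14  35  27/8 ]
  [  0   1/4  -1/2   2  -1  -5/8 ]
  [ -1     2     2   2  17     2 ]
Add ρ1 to ρ4.
  [ 1   1/4  -1/2   4  -2  -5/8 ]
  [ 0  21/4   7/2  14  35  27/8 ]
  [ 0   1/4  -1/2   2  -1  -5/8 ]
  [ 0   9/4   3/2   6  15  11/8 ]
Multiply ρ2 by 4/21.
  [ 1  1/4  -1/2    4    -2  -5/8 ]
  [ 0    1   2/3  8/3  20/3  9/14 ]
  [ 0  1/4  -1/2    2    -1  -5/8 ]
  [ 0  9/4   3/2    6    15  11/8 ]
Subtract 1/4 times ρ2 from ρ3.
  [ 1  1/4  -1/2    4    -2    -5/8 ]
  [ 0    1   2/3  8/3  20/3    9/14 ]
  [ 0    0  -2/3  4/3  -8/3  -11/14 ]
  [ 0  9/4   3/2    6    15    11/8 ]
Subtract 9/4 times ρ2 from ρ4.
  [ 1  1/4  -1/2    4    -2    -5/8 ]
  [ 0    1   2/3  8/3  20/3    9/14 ]
  [ 0    0  -2/3  4/3  -8/3  -11/14 ]
  [ 0    0     0    0     0   -1/14 ]
Multiply ρ3 by -3/2.
  [ 1  1/4  -1/2    4    -2   -5/8 ]
  [ 0    1   2/3  8/3  20/3   9/14 ]
  [ 0    0     1   -2     4  33/28 ]
  [ 0    0     0    0     0  -1/14 ]
Multiply ρ4 by -14.
  [ 1  1/4  -1/2    4    -2   -5/8 ]
  [ 0    1   2/3  8/3  20/3   9/14 ]
  [ 0    0     1   -2     4  33/28 ]
  [ 0    0     0    0     0      1 ]
Subtract 33/28 times ρ4 from ρ3.
  [ 1  1/4  -1/2    4    -2  -5/8 ]
  [ 0    1   2/3  8/3  20/3  9/14 ]
  [ 0    0     1   -2     4     0 ]
  [ 0    0     0    0     0     1 ]
Subtract 9/14 times ρ4 from ρ2.
  [ 1  1/4  -1/2    4    -2  -5/8 ]
  [ 0    1   2/3  8/3  20/3     0 ]
  [ 0    0     1   -2     4     0 ]
  [ 0    0     0    0     0     1 ]
Add 5/8 times ρ4 to ρ1.
  [ 1  1/4  -1/2    4    -2  0 ]
  [ 0    1   2/3  8/3  20/3  0 ]
  [ 0    0     1   -2     4  0 ]
  [ 0    0     0    0     0  1 ]
Subtract 2/3 times ρ3 from ρ2.
  [ 1  1/4  -1/2   4  -2  0 ]
  [ 0    1     0   4   4  0 ]
  [ 0    0     1  -2   4  0 ]
  [ 0    0     0   0   0  1 ]
Add 1/2 times ρ3 to ρ1.
  [ 1  1/4  0   3  0  0 ]
  [ 0    1  0   4  4  0 ]
  [ 0    0  1  -2  4  0 ]
  [ 0    0  0   0  0  1 ]
Subtract 1/4 times ρ2 from ρ1.
  [ 1  0  0   2  -1  0 ]
  [ 0  1  0   4   4  0 ]
  [ 0  0  1  -2   4  0 ]
  [ 0  0  0   0   0  1 ]
The reduced form has 4 nonzero rows.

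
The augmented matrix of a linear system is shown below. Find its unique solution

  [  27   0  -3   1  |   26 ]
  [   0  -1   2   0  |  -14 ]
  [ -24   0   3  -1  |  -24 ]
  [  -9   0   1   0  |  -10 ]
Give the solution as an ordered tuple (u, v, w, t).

(2/3, 6, -4, -4)

R1 ← 1/27·R1
R3 ← R3 + 24·R1
R4 ← R4 + 9·R1
R2 ← -1·R2
R3 ← 3·R3
R4 ← 3·R4
R3 ← R3 + 1/3·R4
R1 ← R1 − 1/27·R4
R2 ← R2 + 2·R3
R1 ← R1 + 1/9·R3
Reading off the last column: u = 2/3, v = 6, w = -4, t = -4.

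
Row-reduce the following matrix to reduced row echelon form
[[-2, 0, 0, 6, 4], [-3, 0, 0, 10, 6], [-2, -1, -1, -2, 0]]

ρ1 -> -1/2·ρ1
  [  1   0   0  -3  -2 ]
  [ -3   0   0  10   6 ]
  [ -2  -1  -1  -2   0 ]
ρ2 -> ρ2 + 3·ρ1
  [  1   0   0  -3  -2 ]
  [  0   0   0   1   0 ]
  [ -2  -1  -1  -2   0 ]
ρ3 -> ρ3 + 2·ρ1
  [ 1   0   0  -3  -2 ]
  [ 0   0   0   1   0 ]
  [ 0  -1  -1  -8  -4 ]
ρ2 ↔ ρ3
  [ 1   0   0  -3  -2 ]
  [ 0  -1  -1  -8  -4 ]
  [ 0   0   0   1   0 ]
ρ2 -> -1·ρ2
  [ 1  0  0  -3  -2 ]
  [ 0  1  1   8   4 ]
  [ 0  0  0   1   0 ]
ρ2 -> ρ2 − 8·ρ3
  [ 1  0  0  -3  -2 ]
  [ 0  1  1   0   4 ]
  [ 0  0  0   1   0 ]
ρ1 -> ρ1 + 3·ρ3
  [ 1  0  0  0  -2 ]
  [ 0  1  1  0   4 ]
  [ 0  0  0  1   0 ]

[[1, 0, 0, 0, -2], [0, 1, 1, 0, 4], [0, 0, 0, 1, 0]]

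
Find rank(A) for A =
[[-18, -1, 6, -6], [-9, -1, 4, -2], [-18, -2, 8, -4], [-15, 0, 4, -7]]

Multiply R1 by -1/18.
  [   1  1/18  -1/3  1/3 ]
  [  -9    -1     4   -2 ]
  [ -18    -2     8   -4 ]
  [ -15     0     4   -7 ]
Add 9 times R1 to R2.
  [   1  1/18  -1/3  1/3 ]
  [   0  -1/2     1    1 ]
  [ -18    -2     8   -4 ]
  [ -15     0     4   -7 ]
Add 18 times R1 to R3.
  [   1  1/18  -1/3  1/3 ]
  [   0  -1/2     1    1 ]
  [   0    -1     2    2 ]
  [ -15     0     4   -7 ]
Add 15 times R1 to R4.
  [ 1  1/18  -1/3  1/3 ]
  [ 0  -1/2     1    1 ]
  [ 0    -1     2    2 ]
  [ 0   5/6    -1   -2 ]
Multiply R2 by -2.
  [ 1  1/18  -1/3  1/3 ]
  [ 0     1    -2   -2 ]
  [ 0    -1     2    2 ]
  [ 0   5/6    -1   -2 ]
Add R2 to R3.
  [ 1  1/18  -1/3  1/3 ]
  [ 0     1    -2   -2 ]
  [ 0     0     0    0 ]
  [ 0   5/6    -1   -2 ]
Subtract 5/6 times R2 from R4.
  [ 1  1/18  -1/3   1/3 ]
  [ 0     1    -2    -2 ]
  [ 0     0     0     0 ]
  [ 0     0   2/3  -1/3 ]
Swap R3 and R4.
  [ 1  1/18  -1/3   1/3 ]
  [ 0     1    -2    -2 ]
  [ 0     0   2/3  -1/3 ]
  [ 0     0     0     0 ]
Multiply R3 by 3/2.
  [ 1  1/18  -1/3   1/3 ]
  [ 0     1    -2    -2 ]
  [ 0     0     1  -1/2 ]
  [ 0     0     0     0 ]
Add 2 times R3 to R2.
  [ 1  1/18  -1/3   1/3 ]
  [ 0     1     0    -3 ]
  [ 0     0     1  -1/2 ]
  [ 0     0     0     0 ]
Add 1/3 times R3 to R1.
  [ 1  1/18  0   1/6 ]
  [ 0     1  0    -3 ]
  [ 0     0  1  -1/2 ]
  [ 0     0  0     0 ]
Subtract 1/18 times R2 from R1.
  [ 1  0  0   1/3 ]
  [ 0  1  0    -3 ]
  [ 0  0  1  -1/2 ]
  [ 0  0  0     0 ]
The reduced form has 3 nonzero rows.

rank = 3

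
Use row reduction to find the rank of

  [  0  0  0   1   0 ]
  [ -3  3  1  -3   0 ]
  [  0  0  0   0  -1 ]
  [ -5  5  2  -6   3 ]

rank = 4

ρ1 ↔ ρ2
  [ -3  3  1  -3   0 ]
  [  0  0  0   1   0 ]
  [  0  0  0   0  -1 ]
  [ -5  5  2  -6   3 ]
ρ1 -> -1/3·ρ1
  [  1  -1  -1/3   1   0 ]
  [  0   0     0   1   0 ]
  [  0   0     0   0  -1 ]
  [ -5   5     2  -6   3 ]
ρ4 -> ρ4 + 5·ρ1
  [ 1  -1  -1/3   1   0 ]
  [ 0   0     0   1   0 ]
  [ 0   0     0   0  -1 ]
  [ 0   0   1/3  -1   3 ]
ρ2 ↔ ρ4
  [ 1  -1  -1/3   1   0 ]
  [ 0   0   1/3  -1   3 ]
  [ 0   0     0   0  -1 ]
  [ 0   0     0   1   0 ]
ρ2 -> 3·ρ2
  [ 1  -1  -1/3   1   0 ]
  [ 0   0     1  -3   9 ]
  [ 0   0     0   0  -1 ]
  [ 0   0     0   1   0 ]
ρ3 ↔ ρ4
  [ 1  -1  -1/3   1   0 ]
  [ 0   0     1  -3   9 ]
  [ 0   0     0   1   0 ]
  [ 0   0     0   0  -1 ]
ρ4 -> -1·ρ4
  [ 1  -1  -1/3   1  0 ]
  [ 0   0     1  -3  9 ]
  [ 0   0     0   1  0 ]
  [ 0   0     0   0  1 ]
ρ2 -> ρ2 − 9·ρ4
  [ 1  -1  -1/3   1  0 ]
  [ 0   0     1  -3  0 ]
  [ 0   0     0   1  0 ]
  [ 0   0     0   0  1 ]
ρ2 -> ρ2 + 3·ρ3
  [ 1  -1  -1/3  1  0 ]
  [ 0   0     1  0  0 ]
  [ 0   0     0  1  0 ]
  [ 0   0     0  0  1 ]
ρ1 -> ρ1 − ρ3
  [ 1  -1  -1/3  0  0 ]
  [ 0   0     1  0  0 ]
  [ 0   0     0  1  0 ]
  [ 0   0     0  0  1 ]
ρ1 -> ρ1 + 1/3·ρ2
  [ 1  -1  0  0  0 ]
  [ 0   0  1  0  0 ]
  [ 0   0  0  1  0 ]
  [ 0   0  0  0  1 ]
The reduced form has 4 nonzero rows.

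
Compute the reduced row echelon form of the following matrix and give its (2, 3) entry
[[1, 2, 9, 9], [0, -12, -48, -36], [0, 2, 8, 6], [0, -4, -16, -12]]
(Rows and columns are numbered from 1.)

4

R2 ← -1/12·R2
  [ 1   2    9    9 ]
  [ 0   1    4    3 ]
  [ 0   2    8    6 ]
  [ 0  -4  -16  -12 ]
R3 ← R3 − 2·R2
  [ 1   2    9    9 ]
  [ 0   1    4    3 ]
  [ 0   0    0    0 ]
  [ 0  -4  -16  -12 ]
R4 ← R4 + 4·R2
  [ 1  2  9  9 ]
  [ 0  1  4  3 ]
  [ 0  0  0  0 ]
  [ 0  0  0  0 ]
R1 ← R1 − 2·R2
  [ 1  0  1  3 ]
  [ 0  1  4  3 ]
  [ 0  0  0  0 ]
  [ 0  0  0  0 ]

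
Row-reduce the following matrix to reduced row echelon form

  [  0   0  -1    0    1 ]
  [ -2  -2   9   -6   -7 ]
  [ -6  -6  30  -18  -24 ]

r1 ↔ r2
  [ -2  -2   9   -6   -7 ]
  [  0   0  -1    0    1 ]
  [ -6  -6  30  -18  -24 ]
r1 -> -1/2·r1
  [  1   1  -9/2    3  7/2 ]
  [  0   0    -1    0    1 ]
  [ -6  -6    30  -18  -24 ]
r3 -> r3 + 6·r1
  [ 1  1  -9/2  3  7/2 ]
  [ 0  0    -1  0    1 ]
  [ 0  0     3  0   -3 ]
r2 -> -1·r2
  [ 1  1  -9/2  3  7/2 ]
  [ 0  0     1  0   -1 ]
  [ 0  0     3  0   -3 ]
r3 -> r3 − 3·r2
  [ 1  1  -9/2  3  7/2 ]
  [ 0  0     1  0   -1 ]
  [ 0  0     0  0    0 ]
r1 -> r1 + 9/2·r2
  [ 1  1  0  3  -1 ]
  [ 0  0  1  0  -1 ]
  [ 0  0  0  0   0 ]

[[1, 1, 0, 3, -1], [0, 0, 1, 0, -1], [0, 0, 0, 0, 0]]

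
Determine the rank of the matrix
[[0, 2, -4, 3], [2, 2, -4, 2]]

rank = 2

r1 ↔ r2
  [ 2  2  -4  2 ]
  [ 0  2  -4  3 ]
r1 := 1/2·r1
  [ 1  1  -2  1 ]
  [ 0  2  -4  3 ]
r2 := 1/2·r2
  [ 1  1  -2    1 ]
  [ 0  1  -2  3/2 ]
r1 := r1 − r2
  [ 1  0   0  -1/2 ]
  [ 0  1  -2   3/2 ]
The reduced form has 2 nonzero rows.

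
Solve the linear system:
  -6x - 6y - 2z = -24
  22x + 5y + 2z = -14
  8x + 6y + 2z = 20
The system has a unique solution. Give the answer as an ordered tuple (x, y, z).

(-2, 6, 0)

Form the augmented matrix and row-reduce:
  [ -6  -6  -2  |  -24 ]
  [ 22   5   2  |  -14 ]
  [  8   6   2  |   20 ]
ρ1 := -1/6·ρ1
  [  1  1  1/3  |    4 ]
  [ 22  5    2  |  -14 ]
  [  8  6    2  |   20 ]
ρ2 := ρ2 − 22·ρ1
  [ 1    1    1/3  |     4 ]
  [ 0  -17  -16/3  |  -102 ]
  [ 8    6      2  |    20 ]
ρ3 := ρ3 − 8·ρ1
  [ 1    1    1/3  |     4 ]
  [ 0  -17  -16/3  |  -102 ]
  [ 0   -2   -2/3  |   -12 ]
ρ2 := -1/17·ρ2
  [ 1   1    1/3  |    4 ]
  [ 0   1  16/51  |    6 ]
  [ 0  -2   -2/3  |  -12 ]
ρ3 := ρ3 + 2·ρ2
  [ 1  1    1/3  |  4 ]
  [ 0  1  16/51  |  6 ]
  [ 0  0  -2/51  |  0 ]
ρ3 := -51/2·ρ3
  [ 1  1    1/3  |  4 ]
  [ 0  1  16/51  |  6 ]
  [ 0  0      1  |  0 ]
ρ2 := ρ2 − 16/51·ρ3
  [ 1  1  1/3  |  4 ]
  [ 0  1    0  |  6 ]
  [ 0  0    1  |  0 ]
ρ1 := ρ1 − 1/3·ρ3
  [ 1  1  0  |  4 ]
  [ 0  1  0  |  6 ]
  [ 0  0  1  |  0 ]
ρ1 := ρ1 − ρ2
  [ 1  0  0  |  -2 ]
  [ 0  1  0  |   6 ]
  [ 0  0  1  |   0 ]
Reading off the last column: x = -2, y = 6, z = 0.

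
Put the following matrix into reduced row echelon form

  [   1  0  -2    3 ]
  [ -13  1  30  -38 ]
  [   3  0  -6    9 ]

[[1, 0, -2, 3], [0, 1, 4, 1], [0, 0, 0, 0]]

ρ2 -> ρ2 + 13·ρ1
  [ 1  0  -2  3 ]
  [ 0  1   4  1 ]
  [ 3  0  -6  9 ]
ρ3 -> ρ3 − 3·ρ1
  [ 1  0  -2  3 ]
  [ 0  1   4  1 ]
  [ 0  0   0  0 ]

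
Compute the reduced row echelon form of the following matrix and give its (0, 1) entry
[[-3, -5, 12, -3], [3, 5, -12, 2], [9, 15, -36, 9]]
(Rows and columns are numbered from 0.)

5/3

r1 → -1/3·r1
  [ 1  5/3   -4  1 ]
  [ 3    5  -12  2 ]
  [ 9   15  -36  9 ]
r2 → r2 − 3·r1
  [ 1  5/3   -4   1 ]
  [ 0    0    0  -1 ]
  [ 9   15  -36   9 ]
r3 → r3 − 9·r1
  [ 1  5/3  -4   1 ]
  [ 0    0   0  -1 ]
  [ 0    0   0   0 ]
r2 → -1·r2
  [ 1  5/3  -4  1 ]
  [ 0    0   0  1 ]
  [ 0    0   0  0 ]
r1 → r1 − r2
  [ 1  5/3  -4  0 ]
  [ 0    0   0  1 ]
  [ 0    0   0  0 ]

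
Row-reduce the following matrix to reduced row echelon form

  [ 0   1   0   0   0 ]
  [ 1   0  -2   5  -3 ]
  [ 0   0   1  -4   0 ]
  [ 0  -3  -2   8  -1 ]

[[1, 0, 0, -3, 0], [0, 1, 0, 0, 0], [0, 0, 1, -4, 0], [0, 0, 0, 0, 1]]

Swap R1 and R2.
  [ 1   0  -2   5  -3 ]
  [ 0   1   0   0   0 ]
  [ 0   0   1  -4   0 ]
  [ 0  -3  -2   8  -1 ]
Add 3 times R2 to R4.
  [ 1  0  -2   5  -3 ]
  [ 0  1   0   0   0 ]
  [ 0  0   1  -4   0 ]
  [ 0  0  -2   8  -1 ]
Add 2 times R3 to R4.
  [ 1  0  -2   5  -3 ]
  [ 0  1   0   0   0 ]
  [ 0  0   1  -4   0 ]
  [ 0  0   0   0  -1 ]
Multiply R4 by -1.
  [ 1  0  -2   5  -3 ]
  [ 0  1   0   0   0 ]
  [ 0  0   1  -4   0 ]
  [ 0  0   0   0   1 ]
Add 3 times R4 to R1.
  [ 1  0  -2   5  0 ]
  [ 0  1   0   0  0 ]
  [ 0  0   1  -4  0 ]
  [ 0  0   0   0  1 ]
Add 2 times R3 to R1.
  [ 1  0  0  -3  0 ]
  [ 0  1  0   0  0 ]
  [ 0  0  1  -4  0 ]
  [ 0  0  0   0  1 ]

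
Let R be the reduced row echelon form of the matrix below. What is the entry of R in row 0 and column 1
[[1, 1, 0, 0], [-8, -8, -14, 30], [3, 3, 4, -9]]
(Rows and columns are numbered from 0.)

1

R2 := R2 + 8·R1
  [ 1  1    0   0 ]
  [ 0  0  -14  30 ]
  [ 3  3    4  -9 ]
R3 := R3 − 3·R1
  [ 1  1    0   0 ]
  [ 0  0  -14  30 ]
  [ 0  0    4  -9 ]
R2 := -1/14·R2
  [ 1  1  0      0 ]
  [ 0  0  1  -15/7 ]
  [ 0  0  4     -9 ]
R3 := R3 − 4·R2
  [ 1  1  0      0 ]
  [ 0  0  1  -15/7 ]
  [ 0  0  0   -3/7 ]
R3 := -7/3·R3
  [ 1  1  0      0 ]
  [ 0  0  1  -15/7 ]
  [ 0  0  0      1 ]
R2 := R2 + 15/7·R3
  [ 1  1  0  0 ]
  [ 0  0  1  0 ]
  [ 0  0  0  1 ]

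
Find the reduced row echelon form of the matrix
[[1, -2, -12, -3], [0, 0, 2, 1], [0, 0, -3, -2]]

[[1, -2, 0, 0], [0, 0, 1, 0], [0, 0, 0, 1]]

Multiply ρ2 by 1/2.
  [ 1  -2  -12   -3 ]
  [ 0   0    1  1/2 ]
  [ 0   0   -3   -2 ]
Add 3 times ρ2 to ρ3.
  [ 1  -2  -12    -3 ]
  [ 0   0    1   1/2 ]
  [ 0   0    0  -1/2 ]
Multiply ρ3 by -2.
  [ 1  -2  -12   -3 ]
  [ 0   0    1  1/2 ]
  [ 0   0    0    1 ]
Subtract 1/2 times ρ3 from ρ2.
  [ 1  -2  -12  -3 ]
  [ 0   0    1   0 ]
  [ 0   0    0   1 ]
Add 3 times ρ3 to ρ1.
  [ 1  -2  -12  0 ]
  [ 0   0    1  0 ]
  [ 0   0    0  1 ]
Add 12 times ρ2 to ρ1.
  [ 1  -2  0  0 ]
  [ 0   0  1  0 ]
  [ 0   0  0  1 ]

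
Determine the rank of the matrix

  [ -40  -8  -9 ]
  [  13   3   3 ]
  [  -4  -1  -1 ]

Multiply R1 by -1/40.
  [  1  1/5  9/40 ]
  [ 13    3     3 ]
  [ -4   -1    -1 ]
Subtract 13 times R1 from R2.
  [  1  1/5  9/40 ]
  [  0  2/5  3/40 ]
  [ -4   -1    -1 ]
Add 4 times R1 to R3.
  [ 1   1/5   9/40 ]
  [ 0   2/5   3/40 ]
  [ 0  -1/5  -1/10 ]
Multiply R2 by 5/2.
  [ 1   1/5   9/40 ]
  [ 0     1   3/16 ]
  [ 0  -1/5  -1/10 ]
Add 1/5 times R2 to R3.
  [ 1  1/5   9/40 ]
  [ 0    1   3/16 ]
  [ 0    0  -1/16 ]
Multiply R3 by -16.
  [ 1  1/5  9/40 ]
  [ 0    1  3/16 ]
  [ 0    0     1 ]
Subtract 3/16 times R3 from R2.
  [ 1  1/5  9/40 ]
  [ 0    1     0 ]
  [ 0    0     1 ]
Subtract 9/40 times R3 from R1.
  [ 1  1/5  0 ]
  [ 0    1  0 ]
  [ 0    0  1 ]
Subtract 1/5 times R2 from R1.
  [ 1  0  0 ]
  [ 0  1  0 ]
  [ 0  0  1 ]
The reduced form has 3 nonzero rows.

rank = 3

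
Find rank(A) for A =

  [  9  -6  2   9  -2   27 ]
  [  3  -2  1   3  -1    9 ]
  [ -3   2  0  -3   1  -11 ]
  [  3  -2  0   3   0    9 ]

rank = 3

ρ1 := 1/9·ρ1
ρ2 := ρ2 − 3·ρ1
ρ3 := ρ3 + 3·ρ1
ρ4 := ρ4 − 3·ρ1
ρ2 := 3·ρ2
ρ3 := ρ3 − 2/3·ρ2
ρ4 := ρ4 + 2/3·ρ2
ρ2 := ρ2 + ρ3
ρ1 := ρ1 + 2/9·ρ3
ρ1 := ρ1 − 2/9·ρ2
The reduced form has 3 nonzero rows.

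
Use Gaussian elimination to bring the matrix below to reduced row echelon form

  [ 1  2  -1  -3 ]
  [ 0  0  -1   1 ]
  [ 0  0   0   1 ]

Multiply r2 by -1.
Add r3 to r2.
Add 3 times r3 to r1.
Add r2 to r1.

[[1, 2, 0, 0], [0, 0, 1, 0], [0, 0, 0, 1]]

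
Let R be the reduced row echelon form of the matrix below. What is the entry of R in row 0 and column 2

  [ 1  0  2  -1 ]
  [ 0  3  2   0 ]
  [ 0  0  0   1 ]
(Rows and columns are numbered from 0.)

Multiply r2 by 1/3.
Add r3 to r1.

2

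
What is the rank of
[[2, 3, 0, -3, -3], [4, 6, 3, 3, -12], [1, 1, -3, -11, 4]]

ρ1 → 1/2·ρ1
  [ 1  3/2   0  -3/2  -3/2 ]
  [ 4    6   3     3   -12 ]
  [ 1    1  -3   -11     4 ]
ρ2 → ρ2 − 4·ρ1
  [ 1  3/2   0  -3/2  -3/2 ]
  [ 0    0   3     9    -6 ]
  [ 1    1  -3   -11     4 ]
ρ3 → ρ3 − ρ1
  [ 1   3/2   0   -3/2  -3/2 ]
  [ 0     0   3      9    -6 ]
  [ 0  -1/2  -3  -19/2  11/2 ]
ρ2 <=> ρ3
  [ 1   3/2   0   -3/2  -3/2 ]
  [ 0  -1/2  -3  -19/2  11/2 ]
  [ 0     0   3      9    -6 ]
ρ2 → -2·ρ2
  [ 1  3/2  0  -3/2  -3/2 ]
  [ 0    1  6    19   -11 ]
  [ 0    0  3     9    -6 ]
ρ3 → 1/3·ρ3
  [ 1  3/2  0  -3/2  -3/2 ]
  [ 0    1  6    19   -11 ]
  [ 0    0  1     3    -2 ]
ρ2 → ρ2 − 6·ρ3
  [ 1  3/2  0  -3/2  -3/2 ]
  [ 0    1  0     1     1 ]
  [ 0    0  1     3    -2 ]
ρ1 → ρ1 − 3/2·ρ2
  [ 1  0  0  -3  -3 ]
  [ 0  1  0   1   1 ]
  [ 0  0  1   3  -2 ]
The reduced form has 3 nonzero rows.

rank = 3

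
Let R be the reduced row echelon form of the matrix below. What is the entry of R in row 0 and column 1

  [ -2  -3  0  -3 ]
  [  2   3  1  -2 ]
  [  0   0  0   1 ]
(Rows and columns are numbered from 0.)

r1 := -1/2·r1
  [ 1  3/2  0  3/2 ]
  [ 2    3  1   -2 ]
  [ 0    0  0    1 ]
r2 := r2 − 2·r1
  [ 1  3/2  0  3/2 ]
  [ 0    0  1   -5 ]
  [ 0    0  0    1 ]
r2 := r2 + 5·r3
  [ 1  3/2  0  3/2 ]
  [ 0    0  1    0 ]
  [ 0    0  0    1 ]
r1 := r1 − 3/2·r3
  [ 1  3/2  0  0 ]
  [ 0    0  1  0 ]
  [ 0    0  0  1 ]

3/2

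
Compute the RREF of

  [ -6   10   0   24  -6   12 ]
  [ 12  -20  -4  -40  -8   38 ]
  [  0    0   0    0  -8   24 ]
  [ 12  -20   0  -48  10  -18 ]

R1 -> -1/6·R1
  [  1  -5/3   0   -4   1   -2 ]
  [ 12   -20  -4  -40  -8   38 ]
  [  0     0   0    0  -8   24 ]
  [ 12   -20   0  -48  10  -18 ]
R2 -> R2 − 12·R1
  [  1  -5/3   0   -4    1   -2 ]
  [  0     0  -4    8  -20   62 ]
  [  0     0   0    0   -8   24 ]
  [ 12   -20   0  -48   10  -18 ]
R4 -> R4 − 12·R1
  [ 1  -5/3   0  -4    1  -2 ]
  [ 0     0  -4   8  -20  62 ]
  [ 0     0   0   0   -8  24 ]
  [ 0     0   0   0   -2   6 ]
R2 -> -1/4·R2
  [ 1  -5/3  0  -4   1     -2 ]
  [ 0     0  1  -2   5  -31/2 ]
  [ 0     0  0   0  -8     24 ]
  [ 0     0  0   0  -2      6 ]
R3 -> -1/8·R3
  [ 1  -5/3  0  -4   1     -2 ]
  [ 0     0  1  -2   5  -31/2 ]
  [ 0     0  0   0   1     -3 ]
  [ 0     0  0   0  -2      6 ]
R4 -> R4 + 2·R3
  [ 1  -5/3  0  -4  1     -2 ]
  [ 0     0  1  -2  5  -31/2 ]
  [ 0     0  0   0  1     -3 ]
  [ 0     0  0   0  0      0 ]
R2 -> R2 − 5·R3
  [ 1  -5/3  0  -4  1    -2 ]
  [ 0     0  1  -2  0  -1/2 ]
  [ 0     0  0   0  1    -3 ]
  [ 0     0  0   0  0     0 ]
R1 -> R1 − R3
  [ 1  -5/3  0  -4  0     1 ]
  [ 0     0  1  -2  0  -1/2 ]
  [ 0     0  0   0  1    -3 ]
  [ 0     0  0   0  0     0 ]

[[1, -5/3, 0, -4, 0, 1], [0, 0, 1, -2, 0, -1/2], [0, 0, 0, 0, 1, -3], [0, 0, 0, 0, 0, 0]]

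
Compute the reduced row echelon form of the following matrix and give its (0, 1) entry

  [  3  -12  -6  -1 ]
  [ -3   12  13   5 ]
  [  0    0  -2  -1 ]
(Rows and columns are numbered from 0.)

-4

Multiply R1 by 1/3.
  [  1  -4  -2  -1/3 ]
  [ -3  12  13     5 ]
  [  0   0  -2    -1 ]
Add 3 times R1 to R2.
  [ 1  -4  -2  -1/3 ]
  [ 0   0   7     4 ]
  [ 0   0  -2    -1 ]
Multiply R2 by 1/7.
  [ 1  -4  -2  -1/3 ]
  [ 0   0   1   4/7 ]
  [ 0   0  -2    -1 ]
Add 2 times R2 to R3.
  [ 1  -4  -2  -1/3 ]
  [ 0   0   1   4/7 ]
  [ 0   0   0   1/7 ]
Multiply R3 by 7.
  [ 1  -4  -2  -1/3 ]
  [ 0   0   1   4/7 ]
  [ 0   0   0     1 ]
Subtract 4/7 times R3 from R2.
  [ 1  -4  -2  -1/3 ]
  [ 0   0   1     0 ]
  [ 0   0   0     1 ]
Add 1/3 times R3 to R1.
  [ 1  -4  -2  0 ]
  [ 0   0   1  0 ]
  [ 0   0   0  1 ]
Add 2 times R2 to R1.
  [ 1  -4  0  0 ]
  [ 0   0  1  0 ]
  [ 0   0  0  1 ]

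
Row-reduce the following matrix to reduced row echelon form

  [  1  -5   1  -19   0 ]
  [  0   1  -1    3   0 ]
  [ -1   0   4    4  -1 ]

[[1, 0, -4, -4, 0], [0, 1, -1, 3, 0], [0, 0, 0, 0, 1]]

r3 ← r3 + r1
  [ 1  -5   1  -19   0 ]
  [ 0   1  -1    3   0 ]
  [ 0  -5   5  -15  -1 ]
r3 ← r3 + 5·r2
  [ 1  -5   1  -19   0 ]
  [ 0   1  -1    3   0 ]
  [ 0   0   0    0  -1 ]
r3 ← -1·r3
  [ 1  -5   1  -19  0 ]
  [ 0   1  -1    3  0 ]
  [ 0   0   0    0  1 ]
r1 ← r1 + 5·r2
  [ 1  0  -4  -4  0 ]
  [ 0  1  -1   3  0 ]
  [ 0  0   0   0  1 ]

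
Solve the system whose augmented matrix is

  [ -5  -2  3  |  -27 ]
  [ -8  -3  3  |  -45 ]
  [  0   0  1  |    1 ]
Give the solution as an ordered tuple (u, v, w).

ρ1 ← -1/5·ρ1
  [  1  2/5  -3/5  |  27/5 ]
  [ -8   -3     3  |   -45 ]
  [  0    0     1  |     1 ]
ρ2 ← ρ2 + 8·ρ1
  [ 1  2/5  -3/5  |  27/5 ]
  [ 0  1/5  -9/5  |  -9/5 ]
  [ 0    0     1  |     1 ]
ρ2 ← 5·ρ2
  [ 1  2/5  -3/5  |  27/5 ]
  [ 0    1    -9  |    -9 ]
  [ 0    0     1  |     1 ]
ρ2 ← ρ2 + 9·ρ3
  [ 1  2/5  -3/5  |  27/5 ]
  [ 0    1     0  |     0 ]
  [ 0    0     1  |     1 ]
ρ1 ← ρ1 + 3/5·ρ3
  [ 1  2/5  0  |  6 ]
  [ 0    1  0  |  0 ]
  [ 0    0  1  |  1 ]
ρ1 ← ρ1 − 2/5·ρ2
  [ 1  0  0  |  6 ]
  [ 0  1  0  |  0 ]
  [ 0  0  1  |  1 ]
Reading off the last column: u = 6, v = 0, w = 1.

(6, 0, 1)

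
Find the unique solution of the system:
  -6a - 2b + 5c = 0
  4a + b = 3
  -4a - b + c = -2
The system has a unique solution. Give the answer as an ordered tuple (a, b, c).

(1/2, 1, 1)

Form the augmented matrix and row-reduce:
  [ -6  -2  5  |   0 ]
  [  4   1  0  |   3 ]
  [ -4  -1  1  |  -2 ]
ρ1 -> -1/6·ρ1
  [  1  1/3  -5/6  |   0 ]
  [  4    1     0  |   3 ]
  [ -4   -1     1  |  -2 ]
ρ2 -> ρ2 − 4·ρ1
  [  1   1/3  -5/6  |   0 ]
  [  0  -1/3  10/3  |   3 ]
  [ -4    -1     1  |  -2 ]
ρ3 -> ρ3 + 4·ρ1
  [ 1   1/3  -5/6  |   0 ]
  [ 0  -1/3  10/3  |   3 ]
  [ 0   1/3  -7/3  |  -2 ]
ρ2 -> -3·ρ2
  [ 1  1/3  -5/6  |   0 ]
  [ 0    1   -10  |  -9 ]
  [ 0  1/3  -7/3  |  -2 ]
ρ3 -> ρ3 − 1/3·ρ2
  [ 1  1/3  -5/6  |   0 ]
  [ 0    1   -10  |  -9 ]
  [ 0    0     1  |   1 ]
ρ2 -> ρ2 + 10·ρ3
  [ 1  1/3  -5/6  |  0 ]
  [ 0    1     0  |  1 ]
  [ 0    0     1  |  1 ]
ρ1 -> ρ1 + 5/6·ρ3
  [ 1  1/3  0  |  5/6 ]
  [ 0    1  0  |    1 ]
  [ 0    0  1  |    1 ]
ρ1 -> ρ1 − 1/3·ρ2
  [ 1  0  0  |  1/2 ]
  [ 0  1  0  |    1 ]
  [ 0  0  1  |    1 ]
Reading off the last column: a = 1/2, b = 1, c = 1.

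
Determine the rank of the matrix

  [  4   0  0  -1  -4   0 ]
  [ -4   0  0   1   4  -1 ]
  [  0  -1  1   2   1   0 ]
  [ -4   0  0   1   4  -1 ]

Multiply ρ1 by 1/4.
  [  1   0  0  -1/4  -1   0 ]
  [ -4   0  0     1   4  -1 ]
  [  0  -1  1     2   1   0 ]
  [ -4   0  0     1   4  -1 ]
Add 4 times ρ1 to ρ2.
  [  1   0  0  -1/4  -1   0 ]
  [  0   0  0     0   0  -1 ]
  [  0  -1  1     2   1   0 ]
  [ -4   0  0     1   4  -1 ]
Add 4 times ρ1 to ρ4.
  [ 1   0  0  -1/4  -1   0 ]
  [ 0   0  0     0   0  -1 ]
  [ 0  -1  1     2   1   0 ]
  [ 0   0  0     0   0  -1 ]
Swap ρ2 and ρ3.
  [ 1   0  0  -1/4  -1   0 ]
  [ 0  -1  1     2   1   0 ]
  [ 0   0  0     0   0  -1 ]
  [ 0   0  0     0   0  -1 ]
Multiply ρ2 by -1.
  [ 1  0   0  -1/4  -1   0 ]
  [ 0  1  -1    -2  -1   0 ]
  [ 0  0   0     0   0  -1 ]
  [ 0  0   0     0   0  -1 ]
Multiply ρ3 by -1.
  [ 1  0   0  -1/4  -1   0 ]
  [ 0  1  -1    -2  -1   0 ]
  [ 0  0   0     0   0   1 ]
  [ 0  0   0     0   0  -1 ]
Add ρ3 to ρ4.
  [ 1  0   0  -1/4  -1  0 ]
  [ 0  1  -1    -2  -1  0 ]
  [ 0  0   0     0   0  1 ]
  [ 0  0   0     0   0  0 ]
The reduced form has 3 nonzero rows.

rank = 3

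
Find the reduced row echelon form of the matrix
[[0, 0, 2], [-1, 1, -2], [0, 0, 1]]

Swap R1 and R2.
Multiply R1 by -1.
Multiply R2 by 1/2.
Subtract R2 from R3.
Subtract 2 times R2 from R1.

[[1, -1, 0], [0, 0, 1], [0, 0, 0]]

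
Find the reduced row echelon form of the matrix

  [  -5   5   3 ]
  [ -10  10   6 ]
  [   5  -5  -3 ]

[[1, -1, -3/5], [0, 0, 0], [0, 0, 0]]

R1 ← -1/5·R1
  [   1  -1  -3/5 ]
  [ -10  10     6 ]
  [   5  -5    -3 ]
R2 ← R2 + 10·R1
  [ 1  -1  -3/5 ]
  [ 0   0     0 ]
  [ 5  -5    -3 ]
R3 ← R3 − 5·R1
  [ 1  -1  -3/5 ]
  [ 0   0     0 ]
  [ 0   0     0 ]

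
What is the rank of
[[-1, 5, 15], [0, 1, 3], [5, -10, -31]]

r1 := -1·r1
  [ 1   -5  -15 ]
  [ 0    1    3 ]
  [ 5  -10  -31 ]
r3 := r3 − 5·r1
  [ 1  -5  -15 ]
  [ 0   1    3 ]
  [ 0  15   44 ]
r3 := r3 − 15·r2
  [ 1  -5  -15 ]
  [ 0   1    3 ]
  [ 0   0   -1 ]
r3 := -1·r3
  [ 1  -5  -15 ]
  [ 0   1    3 ]
  [ 0   0    1 ]
r2 := r2 − 3·r3
  [ 1  -5  -15 ]
  [ 0   1    0 ]
  [ 0   0    1 ]
r1 := r1 + 15·r3
  [ 1  -5  0 ]
  [ 0   1  0 ]
  [ 0   0  1 ]
r1 := r1 + 5·r2
  [ 1  0  0 ]
  [ 0  1  0 ]
  [ 0  0  1 ]
The reduced form has 3 nonzero rows.

rank = 3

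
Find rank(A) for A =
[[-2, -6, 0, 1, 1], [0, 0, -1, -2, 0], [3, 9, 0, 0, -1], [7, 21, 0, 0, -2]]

rank = 4

r1 ← -1/2·r1
  [ 1   3   0  -1/2  -1/2 ]
  [ 0   0  -1    -2     0 ]
  [ 3   9   0     0    -1 ]
  [ 7  21   0     0    -2 ]
r3 ← r3 − 3·r1
  [ 1   3   0  -1/2  -1/2 ]
  [ 0   0  -1    -2     0 ]
  [ 0   0   0   3/2   1/2 ]
  [ 7  21   0     0    -2 ]
r4 ← r4 − 7·r1
  [ 1  3   0  -1/2  -1/2 ]
  [ 0  0  -1    -2     0 ]
  [ 0  0   0   3/2   1/2 ]
  [ 0  0   0   7/2   3/2 ]
r2 ← -1·r2
  [ 1  3  0  -1/2  -1/2 ]
  [ 0  0  1     2     0 ]
  [ 0  0  0   3/2   1/2 ]
  [ 0  0  0   7/2   3/2 ]
r3 ← 2/3·r3
  [ 1  3  0  -1/2  -1/2 ]
  [ 0  0  1     2     0 ]
  [ 0  0  0     1   1/3 ]
  [ 0  0  0   7/2   3/2 ]
r4 ← r4 − 7/2·r3
  [ 1  3  0  -1/2  -1/2 ]
  [ 0  0  1     2     0 ]
  [ 0  0  0     1   1/3 ]
  [ 0  0  0     0   1/3 ]
r4 ← 3·r4
  [ 1  3  0  -1/2  -1/2 ]
  [ 0  0  1     2     0 ]
  [ 0  0  0     1   1/3 ]
  [ 0  0  0     0     1 ]
r3 ← r3 − 1/3·r4
  [ 1  3  0  -1/2  -1/2 ]
  [ 0  0  1     2     0 ]
  [ 0  0  0     1     0 ]
  [ 0  0  0     0     1 ]
r1 ← r1 + 1/2·r4
  [ 1  3  0  -1/2  0 ]
  [ 0  0  1     2  0 ]
  [ 0  0  0     1  0 ]
  [ 0  0  0     0  1 ]
r2 ← r2 − 2·r3
  [ 1  3  0  -1/2  0 ]
  [ 0  0  1     0  0 ]
  [ 0  0  0     1  0 ]
  [ 0  0  0     0  1 ]
r1 ← r1 + 1/2·r3
  [ 1  3  0  0  0 ]
  [ 0  0  1  0  0 ]
  [ 0  0  0  1  0 ]
  [ 0  0  0  0  1 ]
The reduced form has 4 nonzero rows.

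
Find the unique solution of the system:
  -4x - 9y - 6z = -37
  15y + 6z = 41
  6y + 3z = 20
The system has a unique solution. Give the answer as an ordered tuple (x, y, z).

Form the augmented matrix and row-reduce:
  [ -4  -9  -6  |  -37 ]
  [  0  15   6  |   41 ]
  [  0   6   3  |   20 ]
Multiply r1 by -1/4.
  [ 1  9/4  3/2  |  37/4 ]
  [ 0   15    6  |    41 ]
  [ 0    6    3  |    20 ]
Multiply r2 by 1/15.
  [ 1  9/4  3/2  |   37/4 ]
  [ 0    1  2/5  |  41/15 ]
  [ 0    6    3  |     20 ]
Subtract 6 times r2 from r3.
  [ 1  9/4  3/2  |   37/4 ]
  [ 0    1  2/5  |  41/15 ]
  [ 0    0  3/5  |   18/5 ]
Multiply r3 by 5/3.
  [ 1  9/4  3/2  |   37/4 ]
  [ 0    1  2/5  |  41/15 ]
  [ 0    0    1  |      6 ]
Subtract 2/5 times r3 from r2.
  [ 1  9/4  3/2  |  37/4 ]
  [ 0    1    0  |   1/3 ]
  [ 0    0    1  |     6 ]
Subtract 3/2 times r3 from r1.
  [ 1  9/4  0  |  1/4 ]
  [ 0    1  0  |  1/3 ]
  [ 0    0  1  |    6 ]
Subtract 9/4 times r2 from r1.
  [ 1  0  0  |  -1/2 ]
  [ 0  1  0  |   1/3 ]
  [ 0  0  1  |     6 ]
Reading off the last column: x = -1/2, y = 1/3, z = 6.

(-1/2, 1/3, 6)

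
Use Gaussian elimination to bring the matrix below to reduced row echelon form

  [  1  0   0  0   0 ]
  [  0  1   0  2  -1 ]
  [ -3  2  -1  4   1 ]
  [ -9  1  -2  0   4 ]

R3 := R3 + 3·R1
  [  1  0   0  0   0 ]
  [  0  1   0  2  -1 ]
  [  0  2  -1  4   1 ]
  [ -9  1  -2  0   4 ]
R4 := R4 + 9·R1
  [ 1  0   0  0   0 ]
  [ 0  1   0  2  -1 ]
  [ 0  2  -1  4   1 ]
  [ 0  1  -2  0   4 ]
R3 := R3 − 2·R2
  [ 1  0   0  0   0 ]
  [ 0  1   0  2  -1 ]
  [ 0  0  -1  0   3 ]
  [ 0  1  -2  0   4 ]
R4 := R4 − R2
  [ 1  0   0   0   0 ]
  [ 0  1   0   2  -1 ]
  [ 0  0  -1   0   3 ]
  [ 0  0  -2  -2   5 ]
R3 := -1·R3
  [ 1  0   0   0   0 ]
  [ 0  1   0   2  -1 ]
  [ 0  0   1   0  -3 ]
  [ 0  0  -2  -2   5 ]
R4 := R4 + 2·R3
  [ 1  0  0   0   0 ]
  [ 0  1  0   2  -1 ]
  [ 0  0  1   0  -3 ]
  [ 0  0  0  -2  -1 ]
R4 := -1/2·R4
  [ 1  0  0  0    0 ]
  [ 0  1  0  2   -1 ]
  [ 0  0  1  0   -3 ]
  [ 0  0  0  1  1/2 ]
R2 := R2 − 2·R4
  [ 1  0  0  0    0 ]
  [ 0  1  0  0   -2 ]
  [ 0  0  1  0   -3 ]
  [ 0  0  0  1  1/2 ]

[[1, 0, 0, 0, 0], [0, 1, 0, 0, -2], [0, 0, 1, 0, -3], [0, 0, 0, 1, 1/2]]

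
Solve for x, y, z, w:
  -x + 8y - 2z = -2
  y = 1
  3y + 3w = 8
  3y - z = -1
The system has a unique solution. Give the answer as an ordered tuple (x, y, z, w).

Form the augmented matrix and row-reduce:
  [ -1  8  -2  0  |  -2 ]
  [  0  1   0  0  |   1 ]
  [  0  3   0  3  |   8 ]
  [  0  3  -1  0  |  -1 ]
R1 → -1·R1
  [ 1  -8   2  0  |   2 ]
  [ 0   1   0  0  |   1 ]
  [ 0   3   0  3  |   8 ]
  [ 0   3  -1  0  |  -1 ]
R3 → R3 − 3·R2
  [ 1  -8   2  0  |   2 ]
  [ 0   1   0  0  |   1 ]
  [ 0   0   0  3  |   5 ]
  [ 0   3  -1  0  |  -1 ]
R4 → R4 − 3·R2
  [ 1  -8   2  0  |   2 ]
  [ 0   1   0  0  |   1 ]
  [ 0   0   0  3  |   5 ]
  [ 0   0  -1  0  |  -4 ]
R3 ↔ R4
  [ 1  -8   2  0  |   2 ]
  [ 0   1   0  0  |   1 ]
  [ 0   0  -1  0  |  -4 ]
  [ 0   0   0  3  |   5 ]
R3 → -1·R3
  [ 1  -8  2  0  |  2 ]
  [ 0   1  0  0  |  1 ]
  [ 0   0  1  0  |  4 ]
  [ 0   0  0  3  |  5 ]
R4 → 1/3·R4
  [ 1  -8  2  0  |    2 ]
  [ 0   1  0  0  |    1 ]
  [ 0   0  1  0  |    4 ]
  [ 0   0  0  1  |  5/3 ]
R1 → R1 − 2·R3
  [ 1  -8  0  0  |   -6 ]
  [ 0   1  0  0  |    1 ]
  [ 0   0  1  0  |    4 ]
  [ 0   0  0  1  |  5/3 ]
R1 → R1 + 8·R2
  [ 1  0  0  0  |    2 ]
  [ 0  1  0  0  |    1 ]
  [ 0  0  1  0  |    4 ]
  [ 0  0  0  1  |  5/3 ]
Reading off the last column: x = 2, y = 1, z = 4, w = 5/3.

(2, 1, 4, 5/3)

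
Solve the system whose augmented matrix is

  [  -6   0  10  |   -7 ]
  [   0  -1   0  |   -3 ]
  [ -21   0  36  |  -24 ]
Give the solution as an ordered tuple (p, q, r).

R1 → -1/6·R1
R3 → R3 + 21·R1
R2 → -1·R2
R1 → R1 + 5/3·R3
Reading off the last column: p = 2, q = 3, r = 1/2.

(2, 3, 1/2)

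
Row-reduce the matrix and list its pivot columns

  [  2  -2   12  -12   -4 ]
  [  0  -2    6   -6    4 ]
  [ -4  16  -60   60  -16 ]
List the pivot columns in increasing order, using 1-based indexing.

1, 2

R1 → 1/2·R1
  [  1  -1    6  -6   -2 ]
  [  0  -2    6  -6    4 ]
  [ -4  16  -60  60  -16 ]
R3 → R3 + 4·R1
  [ 1  -1    6  -6   -2 ]
  [ 0  -2    6  -6    4 ]
  [ 0  12  -36  36  -24 ]
R2 → -1/2·R2
  [ 1  -1    6  -6   -2 ]
  [ 0   1   -3   3   -2 ]
  [ 0  12  -36  36  -24 ]
R3 → R3 − 12·R2
  [ 1  -1   6  -6  -2 ]
  [ 0   1  -3   3  -2 ]
  [ 0   0   0   0   0 ]
R1 → R1 + R2
  [ 1  0   3  -3  -4 ]
  [ 0  1  -3   3  -2 ]
  [ 0  0   0   0   0 ]
Pivot columns are the columns containing a leading 1.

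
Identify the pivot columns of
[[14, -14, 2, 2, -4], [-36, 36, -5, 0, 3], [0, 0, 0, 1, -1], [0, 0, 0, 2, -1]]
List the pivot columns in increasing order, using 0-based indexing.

0, 2, 3, 4

Multiply ρ1 by 1/14.
  [   1  -1  1/7  1/7  -2/7 ]
  [ -36  36   -5    0     3 ]
  [   0   0    0    1    -1 ]
  [   0   0    0    2    -1 ]
Add 36 times ρ1 to ρ2.
  [ 1  -1  1/7   1/7   -2/7 ]
  [ 0   0  1/7  36/7  -51/7 ]
  [ 0   0    0     1     -1 ]
  [ 0   0    0     2     -1 ]
Multiply ρ2 by 7.
  [ 1  -1  1/7  1/7  -2/7 ]
  [ 0   0    1   36   -51 ]
  [ 0   0    0    1    -1 ]
  [ 0   0    0    2    -1 ]
Subtract 2 times ρ3 from ρ4.
  [ 1  -1  1/7  1/7  -2/7 ]
  [ 0   0    1   36   -51 ]
  [ 0   0    0    1    -1 ]
  [ 0   0    0    0     1 ]
Add ρ4 to ρ3.
  [ 1  -1  1/7  1/7  -2/7 ]
  [ 0   0    1   36   -51 ]
  [ 0   0    0    1     0 ]
  [ 0   0    0    0     1 ]
Add 51 times ρ4 to ρ2.
  [ 1  -1  1/7  1/7  -2/7 ]
  [ 0   0    1   36     0 ]
  [ 0   0    0    1     0 ]
  [ 0   0    0    0     1 ]
Add 2/7 times ρ4 to ρ1.
  [ 1  -1  1/7  1/7  0 ]
  [ 0   0    1   36  0 ]
  [ 0   0    0    1  0 ]
  [ 0   0    0    0  1 ]
Subtract 36 times ρ3 from ρ2.
  [ 1  -1  1/7  1/7  0 ]
  [ 0   0    1    0  0 ]
  [ 0   0    0    1  0 ]
  [ 0   0    0    0  1 ]
Subtract 1/7 times ρ3 from ρ1.
  [ 1  -1  1/7  0  0 ]
  [ 0   0    1  0  0 ]
  [ 0   0    0  1  0 ]
  [ 0   0    0  0  1 ]
Subtract 1/7 times ρ2 from ρ1.
  [ 1  -1  0  0  0 ]
  [ 0   0  1  0  0 ]
  [ 0   0  0  1  0 ]
  [ 0   0  0  0  1 ]
Pivot columns are the columns containing a leading 1.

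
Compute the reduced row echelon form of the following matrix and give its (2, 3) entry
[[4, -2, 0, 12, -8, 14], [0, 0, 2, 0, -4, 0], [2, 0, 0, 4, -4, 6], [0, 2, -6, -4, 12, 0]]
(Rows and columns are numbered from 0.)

0

Multiply r1 by 1/4.
  [ 1  -1/2   0   3  -2  7/2 ]
  [ 0     0   2   0  -4    0 ]
  [ 2     0   0   4  -4    6 ]
  [ 0     2  -6  -4  12    0 ]
Subtract 2 times r1 from r3.
  [ 1  -1/2   0   3  -2  7/2 ]
  [ 0     0   2   0  -4    0 ]
  [ 0     1   0  -2   0   -1 ]
  [ 0     2  -6  -4  12    0 ]
Swap r2 and r3.
  [ 1  -1/2   0   3  -2  7/2 ]
  [ 0     1   0  -2   0   -1 ]
  [ 0     0   2   0  -4    0 ]
  [ 0     2  -6  -4  12    0 ]
Subtract 2 times r2 from r4.
  [ 1  -1/2   0   3  -2  7/2 ]
  [ 0     1   0  -2   0   -1 ]
  [ 0     0   2   0  -4    0 ]
  [ 0     0  -6   0  12    2 ]
Multiply r3 by 1/2.
  [ 1  -1/2   0   3  -2  7/2 ]
  [ 0     1   0  -2   0   -1 ]
  [ 0     0   1   0  -2    0 ]
  [ 0     0  -6   0  12    2 ]
Add 6 times r3 to r4.
  [ 1  -1/2  0   3  -2  7/2 ]
  [ 0     1  0  -2   0   -1 ]
  [ 0     0  1   0  -2    0 ]
  [ 0     0  0   0   0    2 ]
Multiply r4 by 1/2.
  [ 1  -1/2  0   3  -2  7/2 ]
  [ 0     1  0  -2   0   -1 ]
  [ 0     0  1   0  -2    0 ]
  [ 0     0  0   0   0    1 ]
Add r4 to r2.
  [ 1  -1/2  0   3  -2  7/2 ]
  [ 0     1  0  -2   0    0 ]
  [ 0     0  1   0  -2    0 ]
  [ 0     0  0   0   0    1 ]
Subtract 7/2 times r4 from r1.
  [ 1  -1/2  0   3  -2  0 ]
  [ 0     1  0  -2   0  0 ]
  [ 0     0  1   0  -2  0 ]
  [ 0     0  0   0   0  1 ]
Add 1/2 times r2 to r1.
  [ 1  0  0   2  -2  0 ]
  [ 0  1  0  -2   0  0 ]
  [ 0  0  1   0  -2  0 ]
  [ 0  0  0   0   0  1 ]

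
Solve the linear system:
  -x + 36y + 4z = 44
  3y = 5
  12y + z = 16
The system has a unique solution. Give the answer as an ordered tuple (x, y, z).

(0, 5/3, -4)

Form the augmented matrix and row-reduce:
  [ -1  36  4  |  44 ]
  [  0   3  0  |   5 ]
  [  0  12  1  |  16 ]
r1 := -1·r1
r2 := 1/3·r2
r3 := r3 − 12·r2
r1 := r1 + 4·r3
r1 := r1 + 36·r2
Reading off the last column: x = 0, y = 5/3, z = -4.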